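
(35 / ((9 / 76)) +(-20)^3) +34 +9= -68953 / 9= -7661.44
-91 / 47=-1.94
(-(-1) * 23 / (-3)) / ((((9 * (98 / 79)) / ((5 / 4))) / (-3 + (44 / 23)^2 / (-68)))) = 10847885 / 4138344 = 2.62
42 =42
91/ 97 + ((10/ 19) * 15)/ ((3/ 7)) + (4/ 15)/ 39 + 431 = 485564392/ 1078155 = 450.37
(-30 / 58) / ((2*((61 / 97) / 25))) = -36375 / 3538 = -10.28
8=8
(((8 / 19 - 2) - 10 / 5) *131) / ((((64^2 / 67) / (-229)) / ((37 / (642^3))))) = 1264247857 / 5148238307328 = 0.00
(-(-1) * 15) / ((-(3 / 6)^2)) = -60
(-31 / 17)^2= 961 / 289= 3.33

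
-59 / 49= -1.20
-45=-45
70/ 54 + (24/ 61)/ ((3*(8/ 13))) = 2486/ 1647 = 1.51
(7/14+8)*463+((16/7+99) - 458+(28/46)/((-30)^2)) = 129641537/36225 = 3578.79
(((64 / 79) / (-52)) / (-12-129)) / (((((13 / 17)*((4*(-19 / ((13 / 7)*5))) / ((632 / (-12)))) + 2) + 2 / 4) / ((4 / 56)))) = 1360 / 451279101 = 0.00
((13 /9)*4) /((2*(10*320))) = 13 /14400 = 0.00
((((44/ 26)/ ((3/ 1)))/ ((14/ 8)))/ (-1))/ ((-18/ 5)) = 220/ 2457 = 0.09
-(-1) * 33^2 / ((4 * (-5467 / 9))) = -891 / 1988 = -0.45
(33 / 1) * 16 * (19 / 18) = 1672 / 3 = 557.33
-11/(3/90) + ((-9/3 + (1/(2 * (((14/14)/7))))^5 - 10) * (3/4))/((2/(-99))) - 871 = -5175583/256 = -20217.12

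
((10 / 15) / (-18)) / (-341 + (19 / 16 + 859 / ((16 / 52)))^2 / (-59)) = 15104 / 54056117691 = 0.00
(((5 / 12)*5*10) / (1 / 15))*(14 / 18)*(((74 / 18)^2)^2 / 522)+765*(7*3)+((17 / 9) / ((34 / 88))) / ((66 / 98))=999008528203 / 61647156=16205.27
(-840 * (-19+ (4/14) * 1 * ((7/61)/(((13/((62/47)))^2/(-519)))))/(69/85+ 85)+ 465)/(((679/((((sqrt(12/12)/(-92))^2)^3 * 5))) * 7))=790205285925/697828459264663987539968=0.00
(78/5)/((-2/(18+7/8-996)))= 7621.58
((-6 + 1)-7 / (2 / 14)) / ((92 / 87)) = -2349 / 46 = -51.07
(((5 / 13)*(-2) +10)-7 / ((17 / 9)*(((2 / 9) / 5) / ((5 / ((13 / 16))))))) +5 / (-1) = -112465 / 221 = -508.89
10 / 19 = 0.53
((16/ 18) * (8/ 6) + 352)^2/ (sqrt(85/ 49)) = 636547072 * sqrt(85)/ 61965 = 94709.50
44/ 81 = 0.54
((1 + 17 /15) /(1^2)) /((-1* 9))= -32 /135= -0.24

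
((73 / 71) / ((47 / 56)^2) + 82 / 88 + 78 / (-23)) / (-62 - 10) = 17633015 / 1269768544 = 0.01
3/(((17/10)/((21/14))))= 45/17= 2.65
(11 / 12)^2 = 121 / 144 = 0.84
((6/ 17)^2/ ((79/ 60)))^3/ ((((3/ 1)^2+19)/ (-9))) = -22674816000/ 83305340175337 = -0.00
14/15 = 0.93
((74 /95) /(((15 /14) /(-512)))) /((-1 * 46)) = 265216 /32775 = 8.09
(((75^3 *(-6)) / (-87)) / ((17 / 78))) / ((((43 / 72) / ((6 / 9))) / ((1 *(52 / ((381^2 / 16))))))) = 292032000000 / 341918671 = 854.10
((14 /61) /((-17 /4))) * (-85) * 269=75320 /61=1234.75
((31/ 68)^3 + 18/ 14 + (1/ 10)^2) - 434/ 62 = -308668319/ 55025600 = -5.61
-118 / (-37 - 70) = 118 / 107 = 1.10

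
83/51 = 1.63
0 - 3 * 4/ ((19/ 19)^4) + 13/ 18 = -203/ 18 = -11.28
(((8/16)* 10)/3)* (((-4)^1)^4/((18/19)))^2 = 29573120/243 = 121700.08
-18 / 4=-9 / 2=-4.50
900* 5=4500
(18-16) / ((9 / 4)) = 0.89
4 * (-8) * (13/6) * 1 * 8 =-1664/3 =-554.67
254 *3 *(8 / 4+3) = 3810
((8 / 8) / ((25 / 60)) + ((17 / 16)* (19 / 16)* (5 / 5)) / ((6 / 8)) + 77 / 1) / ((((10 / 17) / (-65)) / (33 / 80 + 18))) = -8446387729 / 51200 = -164968.51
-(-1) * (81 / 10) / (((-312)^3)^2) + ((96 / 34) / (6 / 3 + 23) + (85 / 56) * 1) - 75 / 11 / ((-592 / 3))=45926084417425388021 / 27577438210267545600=1.67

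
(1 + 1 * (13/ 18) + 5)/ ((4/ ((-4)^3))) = -968/ 9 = -107.56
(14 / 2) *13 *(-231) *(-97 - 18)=2417415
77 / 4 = 19.25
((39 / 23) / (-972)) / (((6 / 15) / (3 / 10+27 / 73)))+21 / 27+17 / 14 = 10099463 / 5077296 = 1.99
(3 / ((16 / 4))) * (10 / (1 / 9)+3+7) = 75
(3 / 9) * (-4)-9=-31 / 3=-10.33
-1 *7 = -7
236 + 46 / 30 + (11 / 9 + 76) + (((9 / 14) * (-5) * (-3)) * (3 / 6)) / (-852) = 112630103 / 357840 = 314.75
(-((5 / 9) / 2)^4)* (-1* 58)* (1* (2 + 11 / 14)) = 235625 / 244944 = 0.96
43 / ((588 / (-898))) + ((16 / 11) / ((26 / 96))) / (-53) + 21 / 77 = -145945847 / 2228226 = -65.50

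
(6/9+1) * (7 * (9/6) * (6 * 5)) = 525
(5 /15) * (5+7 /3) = 22 /9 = 2.44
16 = 16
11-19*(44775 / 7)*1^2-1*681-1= -855422 / 7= -122203.14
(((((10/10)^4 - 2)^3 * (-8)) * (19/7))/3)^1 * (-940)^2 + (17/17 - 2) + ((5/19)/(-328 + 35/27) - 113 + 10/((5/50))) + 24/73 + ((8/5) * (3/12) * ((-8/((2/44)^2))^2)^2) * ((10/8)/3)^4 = 18799001651412732281281/6937090209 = 2709926076357.40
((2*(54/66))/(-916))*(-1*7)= 63/5038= 0.01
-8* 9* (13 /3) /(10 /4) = -624 /5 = -124.80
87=87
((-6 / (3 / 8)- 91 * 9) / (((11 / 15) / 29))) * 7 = -2542575 / 11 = -231143.18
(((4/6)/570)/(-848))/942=-1/682987680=-0.00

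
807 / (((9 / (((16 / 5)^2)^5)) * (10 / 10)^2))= 295768627871744 / 29296875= 10095569.16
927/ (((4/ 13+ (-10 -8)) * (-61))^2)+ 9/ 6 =1.50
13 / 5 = 2.60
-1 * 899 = -899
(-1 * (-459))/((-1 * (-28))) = 459/28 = 16.39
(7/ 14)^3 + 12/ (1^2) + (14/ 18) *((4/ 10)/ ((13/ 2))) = 56969/ 4680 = 12.17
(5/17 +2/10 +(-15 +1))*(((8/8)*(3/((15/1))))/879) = -1148/373575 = -0.00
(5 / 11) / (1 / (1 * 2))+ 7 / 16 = 237 / 176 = 1.35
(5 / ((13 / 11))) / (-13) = -55 / 169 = -0.33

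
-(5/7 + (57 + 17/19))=-7795/133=-58.61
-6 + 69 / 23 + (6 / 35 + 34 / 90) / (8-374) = -346043 / 115290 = -3.00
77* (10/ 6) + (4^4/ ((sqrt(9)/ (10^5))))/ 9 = 25603465/ 27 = 948276.48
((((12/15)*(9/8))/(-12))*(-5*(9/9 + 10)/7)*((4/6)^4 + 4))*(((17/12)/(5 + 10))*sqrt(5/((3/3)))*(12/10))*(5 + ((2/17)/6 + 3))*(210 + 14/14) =16137913*sqrt(5)/34020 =1060.71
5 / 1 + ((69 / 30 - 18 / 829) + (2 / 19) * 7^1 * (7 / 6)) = 3845419 / 472530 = 8.14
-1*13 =-13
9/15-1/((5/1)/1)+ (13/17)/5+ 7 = 642/85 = 7.55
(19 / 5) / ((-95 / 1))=-1 / 25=-0.04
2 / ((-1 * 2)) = -1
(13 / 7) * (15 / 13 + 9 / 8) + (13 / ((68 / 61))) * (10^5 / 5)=222044029 / 952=233239.53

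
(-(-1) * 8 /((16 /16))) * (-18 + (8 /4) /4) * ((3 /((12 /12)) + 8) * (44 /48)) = -1411.67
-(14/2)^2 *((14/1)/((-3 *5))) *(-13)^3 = -1507142/15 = -100476.13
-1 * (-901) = 901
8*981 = 7848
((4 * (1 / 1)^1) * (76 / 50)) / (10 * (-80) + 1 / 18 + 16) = -2736 / 352775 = -0.01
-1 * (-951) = 951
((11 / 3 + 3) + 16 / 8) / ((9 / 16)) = 416 / 27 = 15.41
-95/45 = -19/9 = -2.11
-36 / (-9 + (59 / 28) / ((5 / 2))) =4.41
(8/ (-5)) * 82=-131.20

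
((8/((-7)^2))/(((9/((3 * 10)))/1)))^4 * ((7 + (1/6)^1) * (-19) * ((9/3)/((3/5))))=-83660800000/1400846643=-59.72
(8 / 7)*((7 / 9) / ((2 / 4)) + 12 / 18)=160 / 63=2.54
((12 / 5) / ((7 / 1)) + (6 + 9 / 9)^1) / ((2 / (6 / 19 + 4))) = 15.85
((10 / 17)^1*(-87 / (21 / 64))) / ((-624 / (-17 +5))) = -4640 / 1547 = -3.00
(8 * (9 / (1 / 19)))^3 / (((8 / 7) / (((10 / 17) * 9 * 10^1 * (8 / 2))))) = 8064340300800 / 17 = 474372958870.59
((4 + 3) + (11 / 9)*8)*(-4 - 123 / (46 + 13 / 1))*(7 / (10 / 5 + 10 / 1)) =-379463 / 6372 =-59.55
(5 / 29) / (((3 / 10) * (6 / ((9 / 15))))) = 5 / 87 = 0.06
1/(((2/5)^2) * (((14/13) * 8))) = 325/448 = 0.73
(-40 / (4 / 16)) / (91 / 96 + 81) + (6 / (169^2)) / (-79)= -34657107042 / 17750461573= -1.95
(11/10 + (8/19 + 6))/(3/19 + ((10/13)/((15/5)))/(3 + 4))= 390117/10090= 38.66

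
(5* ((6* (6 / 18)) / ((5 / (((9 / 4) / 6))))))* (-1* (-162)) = 243 / 2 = 121.50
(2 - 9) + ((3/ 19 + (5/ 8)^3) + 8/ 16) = -59321/ 9728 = -6.10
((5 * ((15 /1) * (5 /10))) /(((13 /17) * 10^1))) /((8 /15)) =3825 /416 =9.19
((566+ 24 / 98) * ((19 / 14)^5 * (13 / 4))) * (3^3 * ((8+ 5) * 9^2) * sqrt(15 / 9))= 4232067870727827 * sqrt(15) / 52706752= 310979670.75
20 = 20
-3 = -3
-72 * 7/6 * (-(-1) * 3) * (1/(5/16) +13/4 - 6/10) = -7371/5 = -1474.20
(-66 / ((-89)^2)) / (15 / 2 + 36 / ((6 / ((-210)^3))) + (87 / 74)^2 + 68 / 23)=8312568 / 55434525034402135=0.00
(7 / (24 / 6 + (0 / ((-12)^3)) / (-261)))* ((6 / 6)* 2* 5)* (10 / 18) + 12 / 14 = 1333 / 126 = 10.58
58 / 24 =29 / 12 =2.42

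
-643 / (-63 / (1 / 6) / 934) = 300281 / 189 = 1588.79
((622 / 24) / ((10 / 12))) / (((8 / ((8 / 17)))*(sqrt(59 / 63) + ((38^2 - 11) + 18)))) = 28429443 / 22548834680 - 933*sqrt(413) / 22548834680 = 0.00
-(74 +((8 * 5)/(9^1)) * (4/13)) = -8818/117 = -75.37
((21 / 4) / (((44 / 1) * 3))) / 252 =1 / 6336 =0.00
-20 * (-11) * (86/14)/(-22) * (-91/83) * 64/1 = 357760/83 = 4310.36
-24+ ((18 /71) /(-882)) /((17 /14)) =-202778 /8449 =-24.00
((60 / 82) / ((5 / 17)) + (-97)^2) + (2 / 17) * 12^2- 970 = 5895525 / 697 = 8458.43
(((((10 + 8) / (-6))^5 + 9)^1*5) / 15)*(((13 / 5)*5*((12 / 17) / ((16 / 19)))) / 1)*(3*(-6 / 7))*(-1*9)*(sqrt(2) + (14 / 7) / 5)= -2340819*sqrt(2) / 119- 4681638 / 595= -35686.94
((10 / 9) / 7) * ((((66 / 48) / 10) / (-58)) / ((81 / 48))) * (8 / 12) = -22 / 147987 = -0.00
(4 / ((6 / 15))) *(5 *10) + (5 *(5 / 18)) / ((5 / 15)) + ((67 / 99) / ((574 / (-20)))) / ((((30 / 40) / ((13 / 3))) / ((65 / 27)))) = 6957366125 / 13808718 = 503.84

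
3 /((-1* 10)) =-3 /10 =-0.30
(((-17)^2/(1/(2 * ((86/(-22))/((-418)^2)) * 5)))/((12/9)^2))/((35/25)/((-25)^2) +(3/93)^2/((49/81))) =-82290234796875/8960165416576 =-9.18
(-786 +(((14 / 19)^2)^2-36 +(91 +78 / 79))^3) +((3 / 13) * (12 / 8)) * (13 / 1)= 387398523805483253864080969 / 2182501148762921906558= 177502.09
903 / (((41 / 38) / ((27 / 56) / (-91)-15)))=-187420617 / 14924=-12558.34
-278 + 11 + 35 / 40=-2129 / 8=-266.12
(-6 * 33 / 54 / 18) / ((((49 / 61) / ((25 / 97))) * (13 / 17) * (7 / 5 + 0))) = -1425875 / 23356242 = -0.06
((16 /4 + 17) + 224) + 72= 317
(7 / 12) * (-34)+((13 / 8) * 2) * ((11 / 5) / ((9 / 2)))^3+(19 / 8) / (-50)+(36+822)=1222531441 / 1458000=838.50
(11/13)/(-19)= -11/247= -0.04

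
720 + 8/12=2162/3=720.67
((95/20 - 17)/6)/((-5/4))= 49/30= 1.63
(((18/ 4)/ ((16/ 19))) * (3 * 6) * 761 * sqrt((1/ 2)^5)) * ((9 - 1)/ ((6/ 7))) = 2732751 * sqrt(2)/ 32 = 120771.67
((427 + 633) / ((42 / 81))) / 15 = 954 / 7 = 136.29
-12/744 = -0.02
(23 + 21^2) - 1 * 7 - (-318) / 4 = 1073 / 2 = 536.50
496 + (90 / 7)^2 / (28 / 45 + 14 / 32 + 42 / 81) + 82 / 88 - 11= 4341327621 / 7349804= 590.67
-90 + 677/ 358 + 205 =41847/ 358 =116.89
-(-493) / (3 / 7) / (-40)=-3451 / 120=-28.76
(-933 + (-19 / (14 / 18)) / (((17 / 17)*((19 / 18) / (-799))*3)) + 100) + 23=37476 / 7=5353.71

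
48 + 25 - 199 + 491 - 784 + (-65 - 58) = -542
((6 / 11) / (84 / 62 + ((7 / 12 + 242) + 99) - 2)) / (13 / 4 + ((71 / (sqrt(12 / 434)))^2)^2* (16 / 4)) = 0.00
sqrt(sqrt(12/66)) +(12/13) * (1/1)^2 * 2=11^(3/4) * 2^(1/4)/11 +24/13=2.50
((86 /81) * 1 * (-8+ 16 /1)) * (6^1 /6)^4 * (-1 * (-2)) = 1376 /81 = 16.99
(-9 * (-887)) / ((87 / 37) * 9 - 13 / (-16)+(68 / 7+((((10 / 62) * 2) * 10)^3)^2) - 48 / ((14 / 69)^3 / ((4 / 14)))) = -16.51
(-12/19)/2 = -6/19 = -0.32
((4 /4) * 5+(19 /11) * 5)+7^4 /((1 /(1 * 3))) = 79383 /11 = 7216.64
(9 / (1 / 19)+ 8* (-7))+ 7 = 122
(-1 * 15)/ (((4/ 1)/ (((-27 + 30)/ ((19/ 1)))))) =-45/ 76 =-0.59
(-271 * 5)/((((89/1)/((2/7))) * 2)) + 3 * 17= 30418/623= 48.83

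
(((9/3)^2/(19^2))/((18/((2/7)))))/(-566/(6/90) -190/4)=-2/43148525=-0.00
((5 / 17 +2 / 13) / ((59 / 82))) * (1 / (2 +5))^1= 0.09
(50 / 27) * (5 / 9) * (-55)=-13750 / 243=-56.58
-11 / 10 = -1.10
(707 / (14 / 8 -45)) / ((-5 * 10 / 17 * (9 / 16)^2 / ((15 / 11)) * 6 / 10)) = 6153728 / 154143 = 39.92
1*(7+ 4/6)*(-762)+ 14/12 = -35045/6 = -5840.83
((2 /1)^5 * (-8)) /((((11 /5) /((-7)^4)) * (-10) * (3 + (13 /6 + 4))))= 1843968 /605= 3047.88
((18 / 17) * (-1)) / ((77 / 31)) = -558 / 1309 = -0.43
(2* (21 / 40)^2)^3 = 85766121 / 512000000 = 0.17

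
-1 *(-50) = 50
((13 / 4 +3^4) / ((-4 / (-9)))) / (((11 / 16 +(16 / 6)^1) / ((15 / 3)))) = 45495 / 161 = 282.58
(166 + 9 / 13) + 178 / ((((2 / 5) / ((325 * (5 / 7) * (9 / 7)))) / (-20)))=-1692006317 / 637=-2656210.86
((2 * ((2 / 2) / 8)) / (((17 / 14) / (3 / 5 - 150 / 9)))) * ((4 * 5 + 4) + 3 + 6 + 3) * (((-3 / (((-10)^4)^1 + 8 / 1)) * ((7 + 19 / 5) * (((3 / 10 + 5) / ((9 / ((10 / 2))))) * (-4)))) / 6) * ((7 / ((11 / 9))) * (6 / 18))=-1877631 / 1299650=-1.44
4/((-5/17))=-68/5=-13.60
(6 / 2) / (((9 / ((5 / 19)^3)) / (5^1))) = 625 / 20577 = 0.03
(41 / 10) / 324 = 41 / 3240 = 0.01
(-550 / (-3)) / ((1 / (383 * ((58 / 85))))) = 2443540 / 51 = 47912.55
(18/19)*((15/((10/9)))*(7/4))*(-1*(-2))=1701/38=44.76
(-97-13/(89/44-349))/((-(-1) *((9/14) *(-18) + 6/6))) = 1480327/161394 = 9.17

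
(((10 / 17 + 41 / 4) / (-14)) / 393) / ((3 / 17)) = -737 / 66024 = -0.01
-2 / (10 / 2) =-2 / 5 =-0.40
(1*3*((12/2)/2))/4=2.25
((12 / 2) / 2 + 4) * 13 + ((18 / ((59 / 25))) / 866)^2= 91.00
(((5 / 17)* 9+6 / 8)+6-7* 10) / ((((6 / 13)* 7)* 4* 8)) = -53573 / 91392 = -0.59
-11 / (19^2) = -11 / 361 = -0.03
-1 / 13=-0.08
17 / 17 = 1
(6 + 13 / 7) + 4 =11.86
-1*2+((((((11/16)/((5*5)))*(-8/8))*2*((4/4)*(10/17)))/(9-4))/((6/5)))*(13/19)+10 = 309937/38760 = 8.00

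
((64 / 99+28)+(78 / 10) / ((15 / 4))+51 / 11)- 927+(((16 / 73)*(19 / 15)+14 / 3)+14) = -157673786 / 180675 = -872.69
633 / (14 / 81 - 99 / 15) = -256365 / 2603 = -98.49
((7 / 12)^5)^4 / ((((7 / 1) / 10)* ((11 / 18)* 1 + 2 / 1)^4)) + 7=623726816234409887778611 / 89103822748561994416128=7.00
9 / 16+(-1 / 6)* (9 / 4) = 3 / 16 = 0.19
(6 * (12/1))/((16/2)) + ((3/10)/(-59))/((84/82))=9.00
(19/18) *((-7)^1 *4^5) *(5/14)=-24320/9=-2702.22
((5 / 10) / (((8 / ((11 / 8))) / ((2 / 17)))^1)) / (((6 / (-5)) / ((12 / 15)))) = -11 / 1632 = -0.01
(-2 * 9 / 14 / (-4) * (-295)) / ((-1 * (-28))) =-2655 / 784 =-3.39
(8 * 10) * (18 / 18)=80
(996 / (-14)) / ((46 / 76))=-18924 / 161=-117.54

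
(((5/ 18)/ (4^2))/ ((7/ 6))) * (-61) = -305/ 336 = -0.91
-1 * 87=-87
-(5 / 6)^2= -25 / 36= -0.69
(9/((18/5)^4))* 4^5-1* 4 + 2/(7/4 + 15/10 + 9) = 1822948/35721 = 51.03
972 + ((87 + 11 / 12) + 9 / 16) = 50903 / 48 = 1060.48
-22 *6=-132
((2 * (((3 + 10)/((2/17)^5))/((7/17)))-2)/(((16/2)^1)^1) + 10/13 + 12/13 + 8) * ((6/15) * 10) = 4079359145/2912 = 1400878.83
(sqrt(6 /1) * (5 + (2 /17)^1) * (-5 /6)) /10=-29 * sqrt(6) /68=-1.04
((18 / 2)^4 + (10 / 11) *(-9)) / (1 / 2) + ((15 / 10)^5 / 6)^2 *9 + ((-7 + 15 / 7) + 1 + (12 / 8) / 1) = 4137216213 / 315392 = 13117.70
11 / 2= 5.50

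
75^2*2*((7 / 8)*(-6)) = -59062.50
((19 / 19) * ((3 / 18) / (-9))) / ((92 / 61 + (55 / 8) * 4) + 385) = -61 / 1363743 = -0.00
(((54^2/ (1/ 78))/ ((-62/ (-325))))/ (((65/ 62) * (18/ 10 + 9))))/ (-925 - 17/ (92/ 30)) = -113.16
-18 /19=-0.95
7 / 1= 7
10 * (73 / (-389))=-730 / 389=-1.88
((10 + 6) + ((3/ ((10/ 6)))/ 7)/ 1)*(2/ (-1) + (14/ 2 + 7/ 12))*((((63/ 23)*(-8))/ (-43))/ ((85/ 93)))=21272634/ 420325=50.61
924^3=788889024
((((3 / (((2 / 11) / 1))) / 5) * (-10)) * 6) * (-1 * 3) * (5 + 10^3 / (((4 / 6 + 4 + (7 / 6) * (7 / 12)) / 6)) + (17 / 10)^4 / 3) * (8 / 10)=23489830053 / 43750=536910.40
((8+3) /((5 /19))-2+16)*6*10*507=1697436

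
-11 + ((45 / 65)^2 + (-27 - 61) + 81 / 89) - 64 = -2430785 / 15041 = -161.61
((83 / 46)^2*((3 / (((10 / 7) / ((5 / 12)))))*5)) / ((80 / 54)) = 1302021 / 135424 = 9.61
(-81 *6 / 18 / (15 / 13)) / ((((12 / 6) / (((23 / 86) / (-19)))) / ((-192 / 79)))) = -129168 / 322715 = -0.40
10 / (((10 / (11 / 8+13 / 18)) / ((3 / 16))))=151 / 384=0.39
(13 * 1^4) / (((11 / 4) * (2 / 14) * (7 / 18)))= 936 / 11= 85.09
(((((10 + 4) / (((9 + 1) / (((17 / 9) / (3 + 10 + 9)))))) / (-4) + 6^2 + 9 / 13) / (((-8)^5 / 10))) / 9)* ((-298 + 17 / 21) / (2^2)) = 11779094893 / 127529385984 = 0.09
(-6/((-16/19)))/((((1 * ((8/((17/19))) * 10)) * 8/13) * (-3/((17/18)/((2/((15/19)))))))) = -3757/233472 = -0.02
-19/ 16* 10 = -95/ 8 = -11.88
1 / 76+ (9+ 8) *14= 18089 / 76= 238.01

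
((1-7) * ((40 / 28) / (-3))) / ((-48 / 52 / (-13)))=845 / 21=40.24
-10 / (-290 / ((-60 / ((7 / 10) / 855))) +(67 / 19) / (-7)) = 3591000 / 179479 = 20.01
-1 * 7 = -7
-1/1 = -1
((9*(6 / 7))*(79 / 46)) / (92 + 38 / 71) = 16827 / 117530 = 0.14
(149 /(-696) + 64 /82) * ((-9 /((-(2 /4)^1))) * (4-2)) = 48489 /2378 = 20.39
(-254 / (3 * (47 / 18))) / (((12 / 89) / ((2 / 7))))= -22606 / 329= -68.71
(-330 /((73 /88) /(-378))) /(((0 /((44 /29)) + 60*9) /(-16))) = -325248 /73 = -4455.45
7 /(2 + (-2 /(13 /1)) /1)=91 /24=3.79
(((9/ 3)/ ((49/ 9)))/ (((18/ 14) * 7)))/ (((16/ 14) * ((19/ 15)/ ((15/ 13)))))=675/ 13832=0.05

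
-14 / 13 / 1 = -14 / 13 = -1.08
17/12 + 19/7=347/84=4.13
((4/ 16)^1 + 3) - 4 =-3/ 4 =-0.75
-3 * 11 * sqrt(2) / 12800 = -33 * sqrt(2) / 12800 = -0.00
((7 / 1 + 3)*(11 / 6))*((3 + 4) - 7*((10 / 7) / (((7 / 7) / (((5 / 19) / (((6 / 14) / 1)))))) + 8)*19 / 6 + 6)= -90970 / 27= -3369.26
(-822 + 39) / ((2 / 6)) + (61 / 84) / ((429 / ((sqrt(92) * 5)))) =-2349 + 305 * sqrt(23) / 18018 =-2348.92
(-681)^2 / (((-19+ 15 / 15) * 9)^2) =51529 / 2916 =17.67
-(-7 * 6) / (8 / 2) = 21 / 2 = 10.50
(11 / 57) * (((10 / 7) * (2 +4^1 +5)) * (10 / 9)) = 12100 / 3591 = 3.37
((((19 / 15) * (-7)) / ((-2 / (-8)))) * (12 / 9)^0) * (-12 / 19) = 22.40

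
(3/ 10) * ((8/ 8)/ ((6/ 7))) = 7/ 20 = 0.35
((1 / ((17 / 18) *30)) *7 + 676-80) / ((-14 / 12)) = -304086 / 595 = -511.07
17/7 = 2.43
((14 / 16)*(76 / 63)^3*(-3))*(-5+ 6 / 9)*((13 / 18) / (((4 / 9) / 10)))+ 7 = 11841757 / 35721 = 331.51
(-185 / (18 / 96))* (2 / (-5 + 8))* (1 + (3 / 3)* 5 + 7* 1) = -76960 / 9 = -8551.11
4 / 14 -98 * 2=-1370 / 7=-195.71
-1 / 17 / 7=-0.01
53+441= 494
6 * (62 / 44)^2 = 2883 / 242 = 11.91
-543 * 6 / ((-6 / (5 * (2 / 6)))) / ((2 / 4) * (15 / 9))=1086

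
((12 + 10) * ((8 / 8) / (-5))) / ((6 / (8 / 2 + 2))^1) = -22 / 5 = -4.40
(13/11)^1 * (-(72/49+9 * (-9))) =50661/539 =93.99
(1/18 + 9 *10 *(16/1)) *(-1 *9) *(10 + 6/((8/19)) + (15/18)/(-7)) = -7505981/24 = -312749.21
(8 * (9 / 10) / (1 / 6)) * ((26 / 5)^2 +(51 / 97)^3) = 133981176168 / 114084125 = 1174.41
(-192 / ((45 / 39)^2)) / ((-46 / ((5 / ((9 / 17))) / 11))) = 91936 / 34155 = 2.69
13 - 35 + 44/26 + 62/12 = -1181/78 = -15.14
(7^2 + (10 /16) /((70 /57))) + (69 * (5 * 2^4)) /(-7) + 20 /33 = -389905 /528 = -738.46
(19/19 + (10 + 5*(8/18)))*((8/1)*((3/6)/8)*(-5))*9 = -595/2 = -297.50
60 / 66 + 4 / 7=1.48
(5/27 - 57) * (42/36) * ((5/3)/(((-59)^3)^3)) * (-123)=-0.00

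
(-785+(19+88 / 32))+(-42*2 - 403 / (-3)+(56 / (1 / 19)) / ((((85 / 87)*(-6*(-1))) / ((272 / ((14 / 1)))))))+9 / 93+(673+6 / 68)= 110248453 / 31620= 3486.67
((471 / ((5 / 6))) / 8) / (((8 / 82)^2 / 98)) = 116387397 / 160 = 727421.23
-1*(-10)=10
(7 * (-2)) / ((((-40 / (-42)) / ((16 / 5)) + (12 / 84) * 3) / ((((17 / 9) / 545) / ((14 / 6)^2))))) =-408 / 33245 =-0.01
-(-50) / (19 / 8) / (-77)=-400 / 1463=-0.27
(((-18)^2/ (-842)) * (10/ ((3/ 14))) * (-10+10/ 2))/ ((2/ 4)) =75600/ 421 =179.57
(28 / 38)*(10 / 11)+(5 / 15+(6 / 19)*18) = 4193 / 627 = 6.69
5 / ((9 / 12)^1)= 20 / 3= 6.67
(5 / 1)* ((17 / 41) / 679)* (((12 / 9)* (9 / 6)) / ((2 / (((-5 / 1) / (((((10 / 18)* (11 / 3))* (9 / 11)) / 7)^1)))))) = -255 / 3977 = -0.06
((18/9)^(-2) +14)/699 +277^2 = 71511447/932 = 76729.02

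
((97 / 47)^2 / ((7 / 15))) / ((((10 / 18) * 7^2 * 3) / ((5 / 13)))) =423405 / 9849931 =0.04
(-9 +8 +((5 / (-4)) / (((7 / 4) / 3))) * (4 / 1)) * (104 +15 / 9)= -21239 / 21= -1011.38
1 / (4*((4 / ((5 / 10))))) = 1 / 32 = 0.03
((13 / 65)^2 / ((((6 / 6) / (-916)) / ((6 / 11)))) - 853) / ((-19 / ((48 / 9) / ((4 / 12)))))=3841136 / 5225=735.15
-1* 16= -16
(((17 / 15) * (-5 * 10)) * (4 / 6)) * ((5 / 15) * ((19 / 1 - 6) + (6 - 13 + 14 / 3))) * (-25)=272000 / 81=3358.02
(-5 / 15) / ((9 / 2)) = -2 / 27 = -0.07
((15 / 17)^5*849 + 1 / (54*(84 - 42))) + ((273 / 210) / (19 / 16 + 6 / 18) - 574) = -139963029887543 / 1175386021740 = -119.08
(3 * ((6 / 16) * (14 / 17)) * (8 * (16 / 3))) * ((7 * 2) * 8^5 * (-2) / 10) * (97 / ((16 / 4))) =-7475822592 / 85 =-87950854.02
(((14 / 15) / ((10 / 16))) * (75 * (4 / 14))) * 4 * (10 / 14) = 640 / 7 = 91.43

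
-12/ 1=-12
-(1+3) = -4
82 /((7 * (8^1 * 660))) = 41 /18480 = 0.00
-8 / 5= -1.60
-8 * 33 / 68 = -66 / 17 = -3.88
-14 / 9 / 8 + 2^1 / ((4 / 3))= 47 / 36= 1.31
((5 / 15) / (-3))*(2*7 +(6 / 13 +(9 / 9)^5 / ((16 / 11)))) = -3151 / 1872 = -1.68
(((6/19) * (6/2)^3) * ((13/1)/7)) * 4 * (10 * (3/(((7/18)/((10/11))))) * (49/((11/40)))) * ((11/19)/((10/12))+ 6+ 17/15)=270632793600/43681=6195663.87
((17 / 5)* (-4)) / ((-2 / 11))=374 / 5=74.80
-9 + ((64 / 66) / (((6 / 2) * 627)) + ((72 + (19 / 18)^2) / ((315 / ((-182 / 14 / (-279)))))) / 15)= -8836348469357 / 981951408900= -9.00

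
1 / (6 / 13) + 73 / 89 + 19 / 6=1643 / 267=6.15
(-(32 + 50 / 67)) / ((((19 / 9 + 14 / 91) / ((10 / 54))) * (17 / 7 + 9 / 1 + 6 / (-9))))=-99827 / 401263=-0.25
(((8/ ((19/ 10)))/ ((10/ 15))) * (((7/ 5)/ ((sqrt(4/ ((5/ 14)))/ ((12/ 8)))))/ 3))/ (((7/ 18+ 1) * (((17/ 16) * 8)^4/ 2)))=1728 * sqrt(70)/ 39672475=0.00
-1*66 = -66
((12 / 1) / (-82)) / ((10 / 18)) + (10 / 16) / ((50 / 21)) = -0.00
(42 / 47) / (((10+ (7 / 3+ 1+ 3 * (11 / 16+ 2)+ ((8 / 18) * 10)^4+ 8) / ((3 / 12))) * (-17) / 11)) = -1732104 / 4937653009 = -0.00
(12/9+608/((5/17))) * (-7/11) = -217196/165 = -1316.34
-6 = -6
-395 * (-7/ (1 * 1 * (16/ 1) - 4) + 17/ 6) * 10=-17775/ 2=-8887.50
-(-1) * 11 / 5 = 11 / 5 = 2.20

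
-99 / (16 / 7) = -693 / 16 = -43.31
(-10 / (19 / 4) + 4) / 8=9 / 38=0.24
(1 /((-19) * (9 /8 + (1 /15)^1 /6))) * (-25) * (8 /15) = 4800 /7771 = 0.62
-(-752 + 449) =303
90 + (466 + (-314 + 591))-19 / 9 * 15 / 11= 27394 / 33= 830.12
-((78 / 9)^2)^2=-456976 / 81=-5641.68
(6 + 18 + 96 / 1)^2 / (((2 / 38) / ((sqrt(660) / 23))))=547200 * sqrt(165) / 23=305604.84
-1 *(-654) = 654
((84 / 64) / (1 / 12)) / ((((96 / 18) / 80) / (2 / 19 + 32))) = 288225 / 38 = 7584.87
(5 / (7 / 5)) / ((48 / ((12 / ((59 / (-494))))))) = -6175 / 826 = -7.48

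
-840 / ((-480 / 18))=63 / 2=31.50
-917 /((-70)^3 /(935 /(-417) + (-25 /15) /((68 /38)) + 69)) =122260597 /694722000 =0.18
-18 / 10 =-9 / 5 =-1.80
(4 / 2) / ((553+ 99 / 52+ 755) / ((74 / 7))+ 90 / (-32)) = 15392 / 931965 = 0.02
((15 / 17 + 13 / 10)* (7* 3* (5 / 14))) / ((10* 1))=1113 / 680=1.64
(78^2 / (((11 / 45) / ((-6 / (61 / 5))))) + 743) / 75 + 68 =-4292747 / 50325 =-85.30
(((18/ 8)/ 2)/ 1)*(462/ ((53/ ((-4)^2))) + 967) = 527787/ 424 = 1244.78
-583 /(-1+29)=-583 /28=-20.82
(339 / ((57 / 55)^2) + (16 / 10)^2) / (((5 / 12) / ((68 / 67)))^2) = 1912102497024 / 1012830625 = 1887.88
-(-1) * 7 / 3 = 7 / 3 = 2.33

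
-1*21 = -21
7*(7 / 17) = 49 / 17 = 2.88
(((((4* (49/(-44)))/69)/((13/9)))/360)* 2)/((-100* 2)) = 49/39468000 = 0.00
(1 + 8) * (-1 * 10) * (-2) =180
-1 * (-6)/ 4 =3/ 2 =1.50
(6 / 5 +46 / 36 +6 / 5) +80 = 7531 / 90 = 83.68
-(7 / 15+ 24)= -367 / 15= -24.47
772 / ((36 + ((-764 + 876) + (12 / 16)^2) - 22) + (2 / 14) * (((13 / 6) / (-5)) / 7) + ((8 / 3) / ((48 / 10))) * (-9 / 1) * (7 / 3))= 3026240 / 450357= 6.72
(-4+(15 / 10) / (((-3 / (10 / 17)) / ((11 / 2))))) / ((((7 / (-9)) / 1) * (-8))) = -1719 / 1904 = -0.90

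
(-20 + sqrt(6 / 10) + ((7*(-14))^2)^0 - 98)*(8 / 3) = -312 + 8*sqrt(15) / 15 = -309.93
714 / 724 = 357 / 362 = 0.99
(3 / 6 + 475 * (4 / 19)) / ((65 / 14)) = 21.65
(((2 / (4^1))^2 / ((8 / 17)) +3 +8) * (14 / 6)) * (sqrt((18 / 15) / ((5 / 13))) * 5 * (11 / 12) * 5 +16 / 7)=123 / 2 +15785 * sqrt(78) / 128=1150.64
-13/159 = -0.08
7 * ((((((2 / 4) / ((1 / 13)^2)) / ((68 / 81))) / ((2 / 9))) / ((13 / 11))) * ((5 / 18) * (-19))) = -14159.37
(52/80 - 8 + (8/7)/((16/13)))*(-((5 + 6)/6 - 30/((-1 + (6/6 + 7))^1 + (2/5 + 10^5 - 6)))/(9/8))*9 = 1647920041/17500245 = 94.17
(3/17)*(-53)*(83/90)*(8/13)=-17596/3315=-5.31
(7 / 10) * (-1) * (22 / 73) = -77 / 365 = -0.21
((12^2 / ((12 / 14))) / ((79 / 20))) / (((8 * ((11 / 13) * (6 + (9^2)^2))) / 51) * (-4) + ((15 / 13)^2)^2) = -1631404320 / 133667161889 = -0.01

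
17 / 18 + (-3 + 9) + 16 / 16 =143 / 18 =7.94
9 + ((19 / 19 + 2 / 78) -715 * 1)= -27494 / 39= -704.97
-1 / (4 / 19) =-4.75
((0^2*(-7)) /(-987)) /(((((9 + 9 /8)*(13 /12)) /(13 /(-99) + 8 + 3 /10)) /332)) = 0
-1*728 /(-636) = 182 /159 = 1.14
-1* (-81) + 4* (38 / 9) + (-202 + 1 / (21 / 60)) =-6379 / 63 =-101.25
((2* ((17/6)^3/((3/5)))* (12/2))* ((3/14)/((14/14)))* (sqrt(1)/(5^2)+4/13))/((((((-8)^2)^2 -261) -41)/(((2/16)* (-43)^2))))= 1026507481/497165760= 2.06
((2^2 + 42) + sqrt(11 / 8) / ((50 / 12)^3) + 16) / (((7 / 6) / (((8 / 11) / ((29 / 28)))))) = 10368*sqrt(22) / 4984375 + 11904 / 319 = 37.33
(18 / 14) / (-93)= -3 / 217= -0.01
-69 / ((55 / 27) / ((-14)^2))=-365148 / 55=-6639.05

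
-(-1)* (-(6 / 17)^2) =-36 / 289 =-0.12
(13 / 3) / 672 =13 / 2016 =0.01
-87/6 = -29/2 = -14.50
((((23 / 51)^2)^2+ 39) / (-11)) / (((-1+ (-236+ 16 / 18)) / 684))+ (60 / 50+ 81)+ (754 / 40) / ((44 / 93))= 826676546921 / 6247370800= 132.32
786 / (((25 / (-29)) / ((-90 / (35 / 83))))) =194595.63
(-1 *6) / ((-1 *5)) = 6 / 5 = 1.20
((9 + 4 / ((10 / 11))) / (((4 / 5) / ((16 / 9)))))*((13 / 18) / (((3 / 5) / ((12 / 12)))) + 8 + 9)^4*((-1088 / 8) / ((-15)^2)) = -2127001475004838 / 1076168025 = -1976458.53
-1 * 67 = -67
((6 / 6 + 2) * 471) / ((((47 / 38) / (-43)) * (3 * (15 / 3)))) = -3274.95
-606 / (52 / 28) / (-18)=707 / 39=18.13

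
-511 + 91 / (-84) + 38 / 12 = -6107 / 12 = -508.92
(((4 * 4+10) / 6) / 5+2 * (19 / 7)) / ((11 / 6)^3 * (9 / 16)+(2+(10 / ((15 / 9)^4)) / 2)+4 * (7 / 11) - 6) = 23267200 / 9829883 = 2.37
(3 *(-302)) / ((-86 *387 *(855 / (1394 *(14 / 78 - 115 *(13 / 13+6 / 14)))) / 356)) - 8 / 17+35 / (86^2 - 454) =-10160716146907759 / 3917922593130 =-2593.39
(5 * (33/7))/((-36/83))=-4565/84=-54.35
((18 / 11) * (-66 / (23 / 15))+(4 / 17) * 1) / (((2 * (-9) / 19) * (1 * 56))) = 65189 / 49266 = 1.32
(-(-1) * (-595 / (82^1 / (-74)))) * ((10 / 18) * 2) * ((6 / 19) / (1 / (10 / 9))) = 4403000 / 21033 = 209.34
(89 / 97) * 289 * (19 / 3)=488699 / 291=1679.38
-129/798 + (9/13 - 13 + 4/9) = -374239/31122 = -12.02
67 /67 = 1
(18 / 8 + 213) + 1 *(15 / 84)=1508 / 7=215.43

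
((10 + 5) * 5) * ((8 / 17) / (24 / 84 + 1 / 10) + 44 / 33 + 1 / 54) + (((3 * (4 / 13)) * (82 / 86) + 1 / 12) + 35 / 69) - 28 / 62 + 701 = 894.91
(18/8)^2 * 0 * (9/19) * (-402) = 0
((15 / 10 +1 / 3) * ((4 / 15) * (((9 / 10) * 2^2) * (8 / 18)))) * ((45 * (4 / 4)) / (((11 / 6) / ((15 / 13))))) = 288 / 13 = 22.15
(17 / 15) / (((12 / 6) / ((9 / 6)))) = 17 / 20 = 0.85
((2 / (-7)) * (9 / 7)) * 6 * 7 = -108 / 7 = -15.43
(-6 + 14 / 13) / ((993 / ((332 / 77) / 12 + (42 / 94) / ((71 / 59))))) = -36043520 / 9950863923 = -0.00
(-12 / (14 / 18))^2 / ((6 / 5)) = 9720 / 49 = 198.37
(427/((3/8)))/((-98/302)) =-73688/21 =-3508.95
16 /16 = 1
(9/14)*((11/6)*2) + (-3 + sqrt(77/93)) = -9/14 + sqrt(7161)/93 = 0.27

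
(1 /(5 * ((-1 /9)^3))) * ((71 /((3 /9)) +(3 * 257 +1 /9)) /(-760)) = 717417 /3800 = 188.79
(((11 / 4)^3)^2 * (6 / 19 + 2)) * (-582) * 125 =-708845845125 / 9728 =-72866554.80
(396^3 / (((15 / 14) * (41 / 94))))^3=20214387050622488022794253631488 / 8615125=2346383488413979834627385.00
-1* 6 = -6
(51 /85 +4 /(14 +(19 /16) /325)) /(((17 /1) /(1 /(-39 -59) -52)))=-547854443 /202194090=-2.71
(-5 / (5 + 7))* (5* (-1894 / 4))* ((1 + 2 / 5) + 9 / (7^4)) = 19948555 / 14406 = 1384.74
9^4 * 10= 65610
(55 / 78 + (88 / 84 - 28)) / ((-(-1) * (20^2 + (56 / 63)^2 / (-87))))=-1980207 / 30177056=-0.07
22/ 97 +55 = 5357/ 97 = 55.23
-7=-7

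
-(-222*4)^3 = 700227072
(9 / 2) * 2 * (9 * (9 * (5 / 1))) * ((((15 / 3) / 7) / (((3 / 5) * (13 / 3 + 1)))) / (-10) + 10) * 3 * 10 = 1091059.15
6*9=54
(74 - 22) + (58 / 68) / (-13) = 22955 / 442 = 51.93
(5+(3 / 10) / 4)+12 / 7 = 1901 / 280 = 6.79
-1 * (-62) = 62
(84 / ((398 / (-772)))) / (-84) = 386 / 199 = 1.94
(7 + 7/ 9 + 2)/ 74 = 44/ 333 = 0.13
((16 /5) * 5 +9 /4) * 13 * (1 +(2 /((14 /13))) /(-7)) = 8541 /49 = 174.31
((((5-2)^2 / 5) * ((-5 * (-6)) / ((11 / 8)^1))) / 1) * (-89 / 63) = -4272 / 77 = -55.48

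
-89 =-89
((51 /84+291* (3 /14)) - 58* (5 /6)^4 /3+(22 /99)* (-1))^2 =2853.54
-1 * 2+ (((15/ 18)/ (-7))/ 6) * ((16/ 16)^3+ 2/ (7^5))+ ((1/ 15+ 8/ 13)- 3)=-398062807/ 91766220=-4.34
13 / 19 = 0.68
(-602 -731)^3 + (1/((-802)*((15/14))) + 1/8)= -113976696934481/48120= -2368593036.88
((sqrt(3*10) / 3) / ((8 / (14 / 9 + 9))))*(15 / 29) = 475*sqrt(30) / 2088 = 1.25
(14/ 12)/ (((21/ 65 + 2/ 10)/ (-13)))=-5915/ 204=-29.00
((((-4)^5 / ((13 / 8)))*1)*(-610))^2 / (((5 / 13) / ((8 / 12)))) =9988483317760 / 39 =256114956865.64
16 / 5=3.20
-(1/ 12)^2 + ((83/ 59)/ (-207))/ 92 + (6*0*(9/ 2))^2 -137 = -137.01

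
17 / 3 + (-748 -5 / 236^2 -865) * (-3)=4844.67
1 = 1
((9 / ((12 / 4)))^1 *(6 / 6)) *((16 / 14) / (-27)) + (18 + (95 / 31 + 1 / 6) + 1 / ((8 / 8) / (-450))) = -1675267 / 3906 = -428.90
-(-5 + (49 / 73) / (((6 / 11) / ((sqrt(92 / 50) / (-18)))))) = 539 * sqrt(46) / 39420 + 5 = 5.09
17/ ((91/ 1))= 17/ 91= 0.19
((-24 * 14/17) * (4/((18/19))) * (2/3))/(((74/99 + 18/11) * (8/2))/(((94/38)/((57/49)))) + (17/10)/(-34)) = -4312689920/343723731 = -12.55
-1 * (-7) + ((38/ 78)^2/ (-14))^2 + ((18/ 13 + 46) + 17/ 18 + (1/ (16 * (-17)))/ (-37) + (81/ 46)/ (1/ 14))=2098665249764011/ 26239343942448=79.98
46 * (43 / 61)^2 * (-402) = -9188.85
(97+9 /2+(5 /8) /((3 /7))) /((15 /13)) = 32123 /360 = 89.23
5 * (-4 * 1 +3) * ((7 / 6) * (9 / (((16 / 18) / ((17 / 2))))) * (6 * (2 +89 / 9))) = -572985 / 16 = -35811.56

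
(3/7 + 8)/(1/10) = 590/7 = 84.29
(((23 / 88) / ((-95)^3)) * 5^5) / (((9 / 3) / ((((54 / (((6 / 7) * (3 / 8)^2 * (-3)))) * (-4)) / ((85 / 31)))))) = -798560 / 11543697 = -0.07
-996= -996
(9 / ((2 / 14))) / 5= 63 / 5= 12.60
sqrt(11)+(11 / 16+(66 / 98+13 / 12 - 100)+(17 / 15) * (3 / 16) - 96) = -568429 / 2940+sqrt(11) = -190.03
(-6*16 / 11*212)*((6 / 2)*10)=-610560 / 11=-55505.45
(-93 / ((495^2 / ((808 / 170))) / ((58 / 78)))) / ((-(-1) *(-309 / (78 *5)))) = 726392 / 429038775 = 0.00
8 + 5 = 13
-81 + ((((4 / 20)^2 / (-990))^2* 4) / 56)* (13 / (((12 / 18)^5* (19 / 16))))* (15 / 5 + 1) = -81.00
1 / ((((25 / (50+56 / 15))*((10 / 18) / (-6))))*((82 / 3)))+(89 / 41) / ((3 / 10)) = 490964 / 76875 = 6.39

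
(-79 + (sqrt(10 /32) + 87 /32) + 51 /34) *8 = -2393 /4 + 2 *sqrt(5) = -593.78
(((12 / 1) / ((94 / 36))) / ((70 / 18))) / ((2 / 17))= 16524 / 1645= 10.04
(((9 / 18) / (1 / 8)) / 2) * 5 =10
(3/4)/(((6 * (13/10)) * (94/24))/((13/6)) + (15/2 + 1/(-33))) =495/14236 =0.03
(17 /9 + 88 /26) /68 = 617 /7956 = 0.08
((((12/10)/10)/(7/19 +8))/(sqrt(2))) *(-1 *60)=-114 *sqrt(2)/265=-0.61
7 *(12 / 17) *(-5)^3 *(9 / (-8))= 23625 / 34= 694.85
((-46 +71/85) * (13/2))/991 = -49907/168470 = -0.30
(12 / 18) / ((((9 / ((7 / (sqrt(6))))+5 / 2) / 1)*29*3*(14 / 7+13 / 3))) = -980 / 1188507+168*sqrt(6) / 396169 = 0.00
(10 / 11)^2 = 100 / 121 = 0.83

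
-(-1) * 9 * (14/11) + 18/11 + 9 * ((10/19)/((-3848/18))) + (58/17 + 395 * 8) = 10857165933/3417986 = 3176.48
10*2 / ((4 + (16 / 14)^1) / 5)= 175 / 9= 19.44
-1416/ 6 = -236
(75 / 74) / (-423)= -25 / 10434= -0.00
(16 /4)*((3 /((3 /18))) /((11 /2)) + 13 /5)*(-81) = -104652 /55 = -1902.76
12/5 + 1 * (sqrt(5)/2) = sqrt(5)/2 + 12/5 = 3.52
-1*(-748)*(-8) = -5984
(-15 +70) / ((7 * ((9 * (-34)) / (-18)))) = 55 / 119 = 0.46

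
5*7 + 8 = 43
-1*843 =-843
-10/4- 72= -74.50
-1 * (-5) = 5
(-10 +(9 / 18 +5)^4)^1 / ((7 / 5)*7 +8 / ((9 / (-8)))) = 651645 / 1936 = 336.59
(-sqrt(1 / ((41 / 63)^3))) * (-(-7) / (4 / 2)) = -1323 * sqrt(287) / 3362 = -6.67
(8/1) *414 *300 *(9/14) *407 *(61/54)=2055675600/7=293667942.86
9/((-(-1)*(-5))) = -9/5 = -1.80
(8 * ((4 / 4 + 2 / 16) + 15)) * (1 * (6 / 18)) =43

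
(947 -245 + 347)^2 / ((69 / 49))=53919649 / 69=781444.19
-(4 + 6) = -10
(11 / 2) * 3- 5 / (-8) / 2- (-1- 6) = 381 / 16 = 23.81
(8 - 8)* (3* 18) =0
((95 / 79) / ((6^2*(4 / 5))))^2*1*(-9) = -225625 / 14379264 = -0.02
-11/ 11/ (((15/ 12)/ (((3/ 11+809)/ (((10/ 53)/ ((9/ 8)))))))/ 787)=-3038001.73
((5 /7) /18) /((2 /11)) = 55 /252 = 0.22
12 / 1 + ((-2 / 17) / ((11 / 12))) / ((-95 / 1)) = 213204 / 17765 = 12.00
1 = 1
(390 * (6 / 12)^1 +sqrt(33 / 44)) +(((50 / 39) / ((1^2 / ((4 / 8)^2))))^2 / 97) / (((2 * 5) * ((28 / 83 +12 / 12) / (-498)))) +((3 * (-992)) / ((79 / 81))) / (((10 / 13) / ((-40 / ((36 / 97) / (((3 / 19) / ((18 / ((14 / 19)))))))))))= 2959.16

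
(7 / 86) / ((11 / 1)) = 7 / 946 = 0.01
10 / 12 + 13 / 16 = 79 / 48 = 1.65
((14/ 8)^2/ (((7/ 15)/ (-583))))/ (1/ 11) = -673365/ 16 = -42085.31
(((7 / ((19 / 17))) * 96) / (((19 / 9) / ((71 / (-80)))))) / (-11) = 456246 / 19855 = 22.98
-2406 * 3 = -7218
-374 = -374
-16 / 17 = -0.94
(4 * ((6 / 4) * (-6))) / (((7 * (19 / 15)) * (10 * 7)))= -54 / 931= -0.06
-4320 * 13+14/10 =-280793/5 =-56158.60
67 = 67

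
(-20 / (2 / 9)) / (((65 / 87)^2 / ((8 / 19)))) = -1089936 / 16055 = -67.89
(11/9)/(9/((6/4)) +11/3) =11/87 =0.13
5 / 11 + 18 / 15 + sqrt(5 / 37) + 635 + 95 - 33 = sqrt(185) / 37 + 38426 / 55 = 699.02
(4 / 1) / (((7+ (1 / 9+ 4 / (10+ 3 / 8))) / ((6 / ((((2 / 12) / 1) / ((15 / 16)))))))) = 20169 / 1120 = 18.01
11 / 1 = 11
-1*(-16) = 16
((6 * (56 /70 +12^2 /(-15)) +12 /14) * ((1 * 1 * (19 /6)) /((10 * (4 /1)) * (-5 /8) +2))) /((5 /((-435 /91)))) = -500859 /73255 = -6.84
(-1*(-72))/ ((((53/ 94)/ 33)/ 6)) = 25284.23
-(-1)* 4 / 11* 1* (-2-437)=-1756 / 11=-159.64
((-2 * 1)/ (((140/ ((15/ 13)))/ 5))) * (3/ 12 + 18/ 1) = -1.50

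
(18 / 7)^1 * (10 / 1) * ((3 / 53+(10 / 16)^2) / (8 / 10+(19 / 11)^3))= 454303575 / 235178384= 1.93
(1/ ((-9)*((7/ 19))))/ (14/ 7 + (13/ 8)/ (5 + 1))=-304/ 2289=-0.13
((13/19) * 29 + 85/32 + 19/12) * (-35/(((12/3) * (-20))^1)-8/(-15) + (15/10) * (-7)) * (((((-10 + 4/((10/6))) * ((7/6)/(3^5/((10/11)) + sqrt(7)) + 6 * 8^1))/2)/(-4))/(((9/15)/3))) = -2296797847196405/43894142976 + 3515976625 * sqrt(7)/197523643392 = -52325.79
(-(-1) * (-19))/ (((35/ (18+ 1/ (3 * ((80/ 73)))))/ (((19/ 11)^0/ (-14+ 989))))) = -83467/ 8190000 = -0.01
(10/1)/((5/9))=18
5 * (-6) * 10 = -300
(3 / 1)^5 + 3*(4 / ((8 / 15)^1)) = 531 / 2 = 265.50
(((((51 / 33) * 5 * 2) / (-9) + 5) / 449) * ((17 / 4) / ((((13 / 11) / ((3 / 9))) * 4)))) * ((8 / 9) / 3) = 425 / 654642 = 0.00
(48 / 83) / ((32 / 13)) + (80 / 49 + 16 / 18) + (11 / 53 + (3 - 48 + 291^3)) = 95609439725857 / 3879918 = 24642128.96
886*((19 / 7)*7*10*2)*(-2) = -673360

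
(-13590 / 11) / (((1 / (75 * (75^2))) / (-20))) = 114665625000 / 11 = 10424147727.27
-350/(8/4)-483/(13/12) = -8071/13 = -620.85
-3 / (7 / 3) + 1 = -2 / 7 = -0.29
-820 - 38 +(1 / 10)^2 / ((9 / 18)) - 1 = -42949 / 50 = -858.98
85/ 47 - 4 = -103/ 47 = -2.19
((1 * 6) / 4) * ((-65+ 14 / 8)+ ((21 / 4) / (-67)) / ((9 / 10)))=-50923 / 536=-95.01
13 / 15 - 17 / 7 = -164 / 105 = -1.56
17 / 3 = 5.67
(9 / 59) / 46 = 9 / 2714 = 0.00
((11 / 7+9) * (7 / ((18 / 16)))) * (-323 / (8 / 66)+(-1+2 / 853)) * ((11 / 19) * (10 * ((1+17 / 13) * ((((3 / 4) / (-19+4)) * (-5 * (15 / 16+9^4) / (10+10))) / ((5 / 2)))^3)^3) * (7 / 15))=-40168827737122746563310691709828993563321931730690511509 / 156600270152601174016000000000000000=-256505481746485551444.18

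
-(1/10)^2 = -1/100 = -0.01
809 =809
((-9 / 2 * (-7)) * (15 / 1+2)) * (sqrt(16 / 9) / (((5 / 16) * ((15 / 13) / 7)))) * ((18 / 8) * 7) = 5457816 / 25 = 218312.64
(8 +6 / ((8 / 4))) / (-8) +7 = 45 / 8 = 5.62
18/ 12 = 3/ 2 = 1.50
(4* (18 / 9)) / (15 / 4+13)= 32 / 67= 0.48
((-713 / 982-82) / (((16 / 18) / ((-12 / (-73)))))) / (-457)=2193399 / 65521004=0.03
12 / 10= 6 / 5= 1.20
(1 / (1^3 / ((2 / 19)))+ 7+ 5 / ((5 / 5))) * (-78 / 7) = -17940 / 133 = -134.89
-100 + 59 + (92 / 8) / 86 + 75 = 5871 / 172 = 34.13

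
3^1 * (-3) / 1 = -9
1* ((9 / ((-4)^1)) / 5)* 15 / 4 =-27 / 16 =-1.69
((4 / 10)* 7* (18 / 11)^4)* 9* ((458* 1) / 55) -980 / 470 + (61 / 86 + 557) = 33528595404411 / 16274203550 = 2060.23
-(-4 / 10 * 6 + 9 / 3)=-3 / 5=-0.60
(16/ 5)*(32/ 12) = 128/ 15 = 8.53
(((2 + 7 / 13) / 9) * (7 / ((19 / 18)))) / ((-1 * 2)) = -231 / 247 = -0.94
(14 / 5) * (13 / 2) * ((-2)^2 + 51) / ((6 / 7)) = 7007 / 6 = 1167.83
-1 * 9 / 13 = -9 / 13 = -0.69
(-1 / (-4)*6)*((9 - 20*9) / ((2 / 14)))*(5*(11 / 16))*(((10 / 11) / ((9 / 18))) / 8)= -89775 / 64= -1402.73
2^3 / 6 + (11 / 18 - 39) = -667 / 18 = -37.06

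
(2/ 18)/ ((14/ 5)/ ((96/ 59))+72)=80/ 53079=0.00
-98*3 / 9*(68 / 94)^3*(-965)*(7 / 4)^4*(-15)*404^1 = -281678497618525 / 415292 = -678266129.90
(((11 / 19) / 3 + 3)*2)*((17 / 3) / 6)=6.03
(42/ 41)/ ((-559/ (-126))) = 5292/ 22919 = 0.23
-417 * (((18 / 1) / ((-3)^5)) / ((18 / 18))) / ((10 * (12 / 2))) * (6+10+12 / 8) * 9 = 973 / 12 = 81.08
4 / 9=0.44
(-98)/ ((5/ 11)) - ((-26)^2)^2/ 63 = -2352794/ 315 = -7469.19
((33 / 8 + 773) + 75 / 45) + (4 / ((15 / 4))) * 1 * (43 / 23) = 718323 / 920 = 780.79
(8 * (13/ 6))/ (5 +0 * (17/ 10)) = 3.47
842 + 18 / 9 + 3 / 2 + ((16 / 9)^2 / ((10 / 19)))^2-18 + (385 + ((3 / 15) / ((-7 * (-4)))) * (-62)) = 1433056078 / 1148175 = 1248.12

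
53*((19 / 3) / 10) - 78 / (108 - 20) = 21569 / 660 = 32.68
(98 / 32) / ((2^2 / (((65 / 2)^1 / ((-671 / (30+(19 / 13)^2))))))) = -1330595 / 1116544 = -1.19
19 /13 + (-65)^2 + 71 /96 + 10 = 4237.20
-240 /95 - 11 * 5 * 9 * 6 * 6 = -338628 /19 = -17822.53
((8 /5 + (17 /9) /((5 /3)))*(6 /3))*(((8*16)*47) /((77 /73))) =36011776 /1155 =31179.03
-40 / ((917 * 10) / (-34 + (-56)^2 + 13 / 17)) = -210988 / 15589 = -13.53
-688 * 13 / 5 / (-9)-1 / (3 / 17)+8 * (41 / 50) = 199.65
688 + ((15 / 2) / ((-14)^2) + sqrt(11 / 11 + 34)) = sqrt(35) + 269711 / 392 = 693.95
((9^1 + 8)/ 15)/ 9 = 17/ 135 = 0.13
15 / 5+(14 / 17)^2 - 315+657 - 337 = 2508 / 289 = 8.68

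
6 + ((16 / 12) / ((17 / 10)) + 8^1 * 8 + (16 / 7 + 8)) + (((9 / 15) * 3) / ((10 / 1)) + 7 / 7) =1468163 / 17850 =82.25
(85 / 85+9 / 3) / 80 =1 / 20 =0.05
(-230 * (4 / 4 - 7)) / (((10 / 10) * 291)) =460 / 97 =4.74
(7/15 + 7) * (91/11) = 10192/165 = 61.77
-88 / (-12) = 7.33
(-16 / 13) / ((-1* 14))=0.09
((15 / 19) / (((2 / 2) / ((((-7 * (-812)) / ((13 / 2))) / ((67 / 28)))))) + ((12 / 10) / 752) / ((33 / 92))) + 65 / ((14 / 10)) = 200600448039 / 598908310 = 334.94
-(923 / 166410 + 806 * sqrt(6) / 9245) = -806 * sqrt(6) / 9245 - 923 / 166410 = -0.22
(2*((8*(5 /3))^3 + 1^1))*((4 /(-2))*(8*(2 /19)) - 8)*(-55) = 2526133.49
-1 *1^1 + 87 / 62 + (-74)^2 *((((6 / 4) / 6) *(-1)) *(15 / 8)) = -636485 / 248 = -2566.47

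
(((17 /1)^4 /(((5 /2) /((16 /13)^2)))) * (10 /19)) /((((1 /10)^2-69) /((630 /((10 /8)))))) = -4310485401600 /22152689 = -194580.69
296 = 296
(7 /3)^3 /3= 343 /81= 4.23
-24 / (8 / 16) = -48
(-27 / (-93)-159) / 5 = -984 / 31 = -31.74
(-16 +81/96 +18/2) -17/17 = -229/32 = -7.16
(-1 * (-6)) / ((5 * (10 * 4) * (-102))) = -1 / 3400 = -0.00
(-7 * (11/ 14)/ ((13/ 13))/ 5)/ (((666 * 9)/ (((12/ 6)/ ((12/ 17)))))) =-187/ 359640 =-0.00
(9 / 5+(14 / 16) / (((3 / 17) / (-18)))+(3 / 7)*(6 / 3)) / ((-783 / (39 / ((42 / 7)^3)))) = 5837 / 292320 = 0.02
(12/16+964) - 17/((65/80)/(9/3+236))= -209865/52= -4035.87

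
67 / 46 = 1.46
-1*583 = -583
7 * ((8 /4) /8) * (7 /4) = 3.06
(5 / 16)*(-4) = -5 / 4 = -1.25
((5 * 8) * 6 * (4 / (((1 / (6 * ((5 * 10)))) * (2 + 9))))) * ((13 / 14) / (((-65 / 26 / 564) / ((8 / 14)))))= -1689292800 / 539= -3134123.93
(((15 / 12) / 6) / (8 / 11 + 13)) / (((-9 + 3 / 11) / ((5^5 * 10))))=-9453125 / 173952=-54.34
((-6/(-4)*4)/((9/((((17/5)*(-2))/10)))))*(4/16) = -17/150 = -0.11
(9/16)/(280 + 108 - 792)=-9/6464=-0.00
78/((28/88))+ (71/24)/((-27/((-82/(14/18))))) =9241/36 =256.69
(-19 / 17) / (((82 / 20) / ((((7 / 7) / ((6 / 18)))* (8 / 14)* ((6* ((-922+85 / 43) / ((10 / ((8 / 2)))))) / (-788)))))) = -54119448 / 41330009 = -1.31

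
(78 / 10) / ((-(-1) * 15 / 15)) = 39 / 5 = 7.80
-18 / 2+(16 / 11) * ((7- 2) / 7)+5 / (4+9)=-7584 / 1001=-7.58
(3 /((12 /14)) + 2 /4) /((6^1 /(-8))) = -16 /3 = -5.33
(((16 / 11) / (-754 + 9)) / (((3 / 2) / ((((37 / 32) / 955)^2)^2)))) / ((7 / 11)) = -1874161 / 426421397152665600000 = -0.00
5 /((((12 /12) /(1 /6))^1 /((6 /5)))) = 1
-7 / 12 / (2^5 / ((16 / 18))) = -7 / 432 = -0.02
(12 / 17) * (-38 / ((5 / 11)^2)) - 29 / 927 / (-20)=-204590143 / 1575900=-129.82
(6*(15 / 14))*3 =135 / 7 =19.29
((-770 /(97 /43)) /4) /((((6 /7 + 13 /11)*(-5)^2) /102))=-13002297 /76145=-170.76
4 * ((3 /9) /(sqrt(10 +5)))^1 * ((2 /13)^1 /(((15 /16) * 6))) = 64 * sqrt(15) /26325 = 0.01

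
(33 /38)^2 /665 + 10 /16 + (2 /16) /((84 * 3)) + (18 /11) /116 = 14131608797 /22055251680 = 0.64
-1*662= -662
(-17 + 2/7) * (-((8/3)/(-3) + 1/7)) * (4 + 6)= -6110/49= -124.69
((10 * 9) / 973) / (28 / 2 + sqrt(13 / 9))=1620 / 243389 - 270 * sqrt(13) / 1703723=0.01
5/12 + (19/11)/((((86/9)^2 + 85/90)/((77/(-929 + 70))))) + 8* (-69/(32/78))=-29602066001/22007580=-1345.09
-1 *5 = -5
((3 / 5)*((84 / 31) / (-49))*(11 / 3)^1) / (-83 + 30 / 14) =66 / 43865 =0.00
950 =950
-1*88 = -88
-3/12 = -1/4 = -0.25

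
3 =3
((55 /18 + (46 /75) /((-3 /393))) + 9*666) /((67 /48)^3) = 16358516736 /7519075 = 2175.60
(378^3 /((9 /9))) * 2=108020304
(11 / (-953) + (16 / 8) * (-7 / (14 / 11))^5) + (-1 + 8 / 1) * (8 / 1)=-152627891 / 15248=-10009.70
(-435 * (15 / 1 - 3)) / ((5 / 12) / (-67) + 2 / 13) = -54559440 / 1543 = -35359.33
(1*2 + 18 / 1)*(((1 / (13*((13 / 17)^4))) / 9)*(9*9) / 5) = 3006756 / 371293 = 8.10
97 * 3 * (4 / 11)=1164 / 11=105.82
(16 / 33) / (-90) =-8 / 1485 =-0.01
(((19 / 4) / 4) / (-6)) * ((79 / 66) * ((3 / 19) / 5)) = -79 / 10560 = -0.01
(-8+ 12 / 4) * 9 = -45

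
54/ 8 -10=-13/ 4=-3.25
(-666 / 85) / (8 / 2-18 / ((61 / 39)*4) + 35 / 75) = -243756 / 49453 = -4.93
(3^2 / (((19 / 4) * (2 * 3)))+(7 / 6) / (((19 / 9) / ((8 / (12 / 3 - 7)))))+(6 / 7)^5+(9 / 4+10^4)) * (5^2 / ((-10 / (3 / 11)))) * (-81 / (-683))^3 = -101839820596410555 / 8953412304731048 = -11.37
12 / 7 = 1.71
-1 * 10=-10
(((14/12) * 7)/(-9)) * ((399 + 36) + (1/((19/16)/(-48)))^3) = 7350019061/123462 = 59532.64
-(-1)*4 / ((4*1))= 1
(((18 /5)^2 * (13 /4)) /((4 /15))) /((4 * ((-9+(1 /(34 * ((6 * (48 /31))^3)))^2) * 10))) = -65119702562686107648 /148420974479661086375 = -0.44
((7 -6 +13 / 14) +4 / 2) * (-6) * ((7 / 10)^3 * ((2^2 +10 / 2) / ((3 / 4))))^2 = -4991679 / 12500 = -399.33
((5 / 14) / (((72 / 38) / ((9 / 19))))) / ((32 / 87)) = 0.24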